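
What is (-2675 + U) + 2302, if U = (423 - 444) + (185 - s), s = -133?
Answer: -76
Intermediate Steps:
U = 297 (U = (423 - 444) + (185 - 1*(-133)) = -21 + (185 + 133) = -21 + 318 = 297)
(-2675 + U) + 2302 = (-2675 + 297) + 2302 = -2378 + 2302 = -76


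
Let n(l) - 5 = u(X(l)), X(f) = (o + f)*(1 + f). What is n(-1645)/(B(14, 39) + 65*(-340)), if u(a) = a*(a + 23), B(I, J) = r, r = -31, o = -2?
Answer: -7331528274593/22131 ≈ -3.3128e+8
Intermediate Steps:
B(I, J) = -31
X(f) = (1 + f)*(-2 + f) (X(f) = (-2 + f)*(1 + f) = (1 + f)*(-2 + f))
u(a) = a*(23 + a)
n(l) = 5 + (-2 + l² - l)*(21 + l² - l) (n(l) = 5 + (-2 + l² - l)*(23 + (-2 + l² - l)) = 5 + (-2 + l² - l)*(21 + l² - l))
n(-1645)/(B(14, 39) + 65*(-340)) = (5 + (-2 + (-1645)² - 1*(-1645))*(21 + (-1645)² - 1*(-1645)))/(-31 + 65*(-340)) = (5 + (-2 + 2706025 + 1645)*(21 + 2706025 + 1645))/(-31 - 22100) = (5 + 2707668*2707691)/(-22131) = (5 + 7331528274588)*(-1/22131) = 7331528274593*(-1/22131) = -7331528274593/22131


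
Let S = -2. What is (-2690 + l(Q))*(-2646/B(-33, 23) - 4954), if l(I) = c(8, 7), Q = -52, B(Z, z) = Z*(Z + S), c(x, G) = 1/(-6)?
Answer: 2199986018/165 ≈ 1.3333e+7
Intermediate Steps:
c(x, G) = -1/6
B(Z, z) = Z*(-2 + Z) (B(Z, z) = Z*(Z - 2) = Z*(-2 + Z))
l(I) = -1/6
(-2690 + l(Q))*(-2646/B(-33, 23) - 4954) = (-2690 - 1/6)*(-2646*(-1/(33*(-2 - 33))) - 4954) = -16141*(-2646/((-33*(-35))) - 4954)/6 = -16141*(-2646/1155 - 4954)/6 = -16141*(-2646*1/1155 - 4954)/6 = -16141*(-126/55 - 4954)/6 = -16141/6*(-272596/55) = 2199986018/165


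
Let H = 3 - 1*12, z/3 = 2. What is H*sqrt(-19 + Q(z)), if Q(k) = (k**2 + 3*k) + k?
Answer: -9*sqrt(41) ≈ -57.628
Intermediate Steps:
z = 6 (z = 3*2 = 6)
Q(k) = k**2 + 4*k
H = -9 (H = 3 - 12 = -9)
H*sqrt(-19 + Q(z)) = -9*sqrt(-19 + 6*(4 + 6)) = -9*sqrt(-19 + 6*10) = -9*sqrt(-19 + 60) = -9*sqrt(41)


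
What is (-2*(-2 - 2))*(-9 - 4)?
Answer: -104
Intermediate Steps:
(-2*(-2 - 2))*(-9 - 4) = -2*(-4)*(-13) = 8*(-13) = -104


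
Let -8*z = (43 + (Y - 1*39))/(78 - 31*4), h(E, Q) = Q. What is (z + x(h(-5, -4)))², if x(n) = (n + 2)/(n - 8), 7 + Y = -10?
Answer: 21025/1218816 ≈ 0.017250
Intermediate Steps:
Y = -17 (Y = -7 - 10 = -17)
z = -13/368 (z = -(43 + (-17 - 1*39))/(8*(78 - 31*4)) = -(43 + (-17 - 39))/(8*(78 - 124)) = -(43 - 56)/(8*(-46)) = -(-13)*(-1)/(8*46) = -⅛*13/46 = -13/368 ≈ -0.035326)
x(n) = (2 + n)/(-8 + n)
(z + x(h(-5, -4)))² = (-13/368 + (2 - 4)/(-8 - 4))² = (-13/368 - 2/(-12))² = (-13/368 - 1/12*(-2))² = (-13/368 + ⅙)² = (145/1104)² = 21025/1218816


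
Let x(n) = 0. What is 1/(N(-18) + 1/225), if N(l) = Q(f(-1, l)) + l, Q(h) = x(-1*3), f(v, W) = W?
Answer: -225/4049 ≈ -0.055569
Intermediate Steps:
Q(h) = 0
N(l) = l (N(l) = 0 + l = l)
1/(N(-18) + 1/225) = 1/(-18 + 1/225) = 1/(-4049/225) = -225/4049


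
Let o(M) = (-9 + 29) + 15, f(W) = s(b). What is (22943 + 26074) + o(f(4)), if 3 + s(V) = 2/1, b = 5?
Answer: 49052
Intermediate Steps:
s(V) = -1 (s(V) = -3 + 2/1 = -3 + 2*1 = -3 + 2 = -1)
f(W) = -1
o(M) = 35 (o(M) = 20 + 15 = 35)
(22943 + 26074) + o(f(4)) = (22943 + 26074) + 35 = 49017 + 35 = 49052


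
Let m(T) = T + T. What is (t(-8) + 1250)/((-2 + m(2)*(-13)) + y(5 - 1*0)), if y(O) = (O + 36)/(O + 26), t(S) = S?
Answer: -1674/71 ≈ -23.577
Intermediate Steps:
m(T) = 2*T
y(O) = (36 + O)/(26 + O)
(t(-8) + 1250)/((-2 + m(2)*(-13)) + y(5 - 1*0)) = (-8 + 1250)/((-2 + (2*2)*(-13)) + (36 + (5 - 1*0))/(26 + (5 - 1*0))) = 1242/((-2 + 4*(-13)) + (36 + (5 + 0))/(26 + (5 + 0))) = 1242/((-2 - 52) + (36 + 5)/(26 + 5)) = 1242/(-54 + 41/31) = 1242/(-1633/31) = 1242*(-31/1633) = -1674/71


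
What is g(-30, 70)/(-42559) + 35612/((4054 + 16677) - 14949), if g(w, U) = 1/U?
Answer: 7578055127/1230380690 ≈ 6.1591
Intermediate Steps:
g(-30, 70)/(-42559) + 35612/((4054 + 16677) - 14949) = 1/(70*(-42559)) + 35612/((4054 + 16677) - 14949) = (1/70)*(-1/42559) + 35612/(20731 - 14949) = -1/2979130 + 35612/5782 = -1/2979130 + 35612*(1/5782) = -1/2979130 + 17806/2891 = 7578055127/1230380690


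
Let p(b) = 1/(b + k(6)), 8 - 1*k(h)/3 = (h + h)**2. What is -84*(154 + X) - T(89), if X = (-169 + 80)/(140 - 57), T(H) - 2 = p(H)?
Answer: -340174499/26477 ≈ -12848.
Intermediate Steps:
k(h) = 24 - 12*h**2 (k(h) = 24 - 3*(h + h)**2 = 24 - 3*4*h**2 = 24 - 12*h**2)
p(b) = 1/(-408 + b) (p(b) = 1/(b + (24 - 12*6**2)) = 1/(b + (24 - 12*36)) = 1/(b + (24 - 432)) = 1/(b - 408) = 1/(-408 + b))
T(H) = 2 + 1/(-408 + H)
X = -89/83 ≈ -1.0723
-84*(154 + X) - T(89) = -84*(154 - 89/83) - (-815 + 2*89)/(-408 + 89) = -84*12693/83 - (-815 + 178)/(-319) = -1066212/83 - (-1)*(-637)/319 = -1066212/83 - 1*637/319 = -1066212/83 - 637/319 = -340174499/26477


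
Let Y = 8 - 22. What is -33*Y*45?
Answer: 20790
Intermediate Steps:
Y = -14
-33*Y*45 = -33*(-14)*45 = 462*45 = 20790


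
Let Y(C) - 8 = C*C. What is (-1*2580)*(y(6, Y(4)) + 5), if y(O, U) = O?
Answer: -28380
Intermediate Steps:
Y(C) = 8 + C**2 (Y(C) = 8 + C*C = 8 + C**2)
(-1*2580)*(y(6, Y(4)) + 5) = (-1*2580)*(6 + 5) = -2580*11 = -28380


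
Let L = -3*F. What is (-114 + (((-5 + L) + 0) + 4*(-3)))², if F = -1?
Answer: 16384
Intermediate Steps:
L = 3 (L = -3*(-1) = 3)
(-114 + (((-5 + L) + 0) + 4*(-3)))² = (-114 + (((-5 + 3) + 0) + 4*(-3)))² = (-114 + ((-2 + 0) - 12))² = (-114 + (-2 - 12))² = (-114 - 14)² = (-128)² = 16384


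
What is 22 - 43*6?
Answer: -236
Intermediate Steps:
22 - 43*6 = 22 - 258 = -236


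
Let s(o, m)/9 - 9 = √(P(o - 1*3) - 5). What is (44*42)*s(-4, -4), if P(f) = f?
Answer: 149688 + 33264*I*√3 ≈ 1.4969e+5 + 57615.0*I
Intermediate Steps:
s(o, m) = 81 + 9*√(-8 + o) (s(o, m) = 81 + 9*√((o - 1*3) - 5) = 81 + 9*√((o - 3) - 5) = 81 + 9*√((-3 + o) - 5) = 81 + 9*√(-8 + o))
(44*42)*s(-4, -4) = (44*42)*(81 + 9*√(-8 - 4)) = 1848*(81 + 9*√(-12)) = 1848*(81 + 9*(2*I*√3)) = 1848*(81 + 18*I*√3) = 149688 + 33264*I*√3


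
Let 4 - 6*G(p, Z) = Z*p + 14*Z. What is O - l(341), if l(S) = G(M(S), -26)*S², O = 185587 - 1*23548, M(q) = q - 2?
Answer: -533359954/3 ≈ -1.7779e+8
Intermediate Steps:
M(q) = -2 + q
G(p, Z) = ⅔ - 7*Z/3 - Z*p/6 (G(p, Z) = ⅔ - (Z*p + 14*Z)/6 = ⅔ - (14*Z + Z*p)/6 = ⅔ + (-7*Z/3 - Z*p/6) = ⅔ - 7*Z/3 - Z*p/6)
O = 162039 (O = 185587 - 23548 = 162039)
l(S) = S²*(158/3 + 13*S/3) (l(S) = (⅔ - 7/3*(-26) - ⅙*(-26)*(-2 + S))*S² = (⅔ + 182/3 + (-26/3 + 13*S/3))*S² = (158/3 + 13*S/3)*S² = S²*(158/3 + 13*S/3))
O - l(341) = 162039 - 341²*(158 + 13*341)/3 = 162039 - 116281*(158 + 4433)/3 = 162039 - 116281*4591/3 = 162039 - 1*533846071/3 = 162039 - 533846071/3 = -533359954/3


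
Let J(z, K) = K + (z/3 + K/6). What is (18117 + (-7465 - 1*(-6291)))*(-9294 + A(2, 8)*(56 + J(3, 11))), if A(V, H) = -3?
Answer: -322035601/2 ≈ -1.6102e+8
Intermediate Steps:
J(z, K) = z/3 + 7*K/6 (J(z, K) = K + (z*(1/3) + K*(1/6)) = K + (z/3 + K/6) = z/3 + 7*K/6)
(18117 + (-7465 - 1*(-6291)))*(-9294 + A(2, 8)*(56 + J(3, 11))) = (18117 + (-7465 - 1*(-6291)))*(-9294 - 3*(56 + ((1/3)*3 + (7/6)*11))) = (18117 + (-7465 + 6291))*(-9294 - 3*(56 + (1 + 77/6))) = (18117 - 1174)*(-9294 - 3*(56 + 83/6)) = 16943*(-9294 - 3*419/6) = 16943*(-9294 - 419/2) = 16943*(-19007/2) = -322035601/2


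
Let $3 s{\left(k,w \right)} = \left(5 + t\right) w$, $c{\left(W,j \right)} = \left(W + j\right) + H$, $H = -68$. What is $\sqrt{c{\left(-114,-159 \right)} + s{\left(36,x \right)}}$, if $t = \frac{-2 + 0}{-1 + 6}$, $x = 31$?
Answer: $\frac{i \sqrt{66030}}{15} \approx 17.131 i$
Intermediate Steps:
$c{\left(W,j \right)} = -68 + W + j$ ($c{\left(W,j \right)} = \left(W + j\right) - 68 = -68 + W + j$)
$t = - \frac{2}{5} \approx -0.4$
$s{\left(k,w \right)} = \frac{23 w}{15}$ ($s{\left(k,w \right)} = \frac{\left(5 - \frac{2}{5}\right) w}{3} = \frac{\frac{23}{5} w}{3} = \frac{23 w}{15}$)
$\sqrt{c{\left(-114,-159 \right)} + s{\left(36,x \right)}} = \sqrt{\left(-68 - 114 - 159\right) + \frac{23}{15} \cdot 31} = \sqrt{-341 + \frac{713}{15}} = \sqrt{- \frac{4402}{15}} = \frac{i \sqrt{66030}}{15}$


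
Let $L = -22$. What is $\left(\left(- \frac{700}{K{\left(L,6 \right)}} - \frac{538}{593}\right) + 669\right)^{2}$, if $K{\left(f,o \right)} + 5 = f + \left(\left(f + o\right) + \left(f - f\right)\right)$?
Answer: $\frac{304530315935209}{650199001} \approx 4.6837 \cdot 10^{5}$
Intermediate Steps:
$K{\left(f,o \right)} = -5 + o + 2 f$ ($K{\left(f,o \right)} = -5 + \left(f + \left(\left(f + o\right) + \left(f - f\right)\right)\right) = -5 + \left(f + \left(\left(f + o\right) + 0\right)\right) = -5 + \left(f + \left(f + o\right)\right) = -5 + \left(o + 2 f\right) = -5 + o + 2 f$)
$\left(\left(- \frac{700}{K{\left(L,6 \right)}} - \frac{538}{593}\right) + 669\right)^{2} = \left(\left(- \frac{700}{-5 + 6 + 2 \left(-22\right)} - \frac{538}{593}\right) + 669\right)^{2} = \left(\left(- \frac{700}{-5 + 6 - 44} - \frac{538}{593}\right) + 669\right)^{2} = \left(\left(- \frac{700}{-43} - \frac{538}{593}\right) + 669\right)^{2} = \left(\left(\left(-700\right) \left(- \frac{1}{43}\right) - \frac{538}{593}\right) + 669\right)^{2} = \left(\left(\frac{700}{43} - \frac{538}{593}\right) + 669\right)^{2} = \left(\frac{391966}{25499} + 669\right)^{2} = \left(\frac{17450797}{25499}\right)^{2} = \frac{304530315935209}{650199001}$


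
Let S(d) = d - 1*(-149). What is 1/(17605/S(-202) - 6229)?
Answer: -53/347742 ≈ -0.00015241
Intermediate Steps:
S(d) = 149 + d (S(d) = d + 149 = 149 + d)
1/(17605/S(-202) - 6229) = 1/(17605/(149 - 202) - 6229) = 1/(17605/(-53) - 6229) = 1/(17605*(-1/53) - 6229) = 1/(-17605/53 - 6229) = 1/(-347742/53) = -53/347742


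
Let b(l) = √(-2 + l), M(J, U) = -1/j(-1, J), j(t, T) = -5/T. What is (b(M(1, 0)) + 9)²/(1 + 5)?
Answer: 66/5 + 9*I*√5/5 ≈ 13.2 + 4.0249*I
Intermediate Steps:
M(J, U) = J/5 (M(J, U) = -1/((-5/J)) = -(-1)*J/5 = J/5)
(b(M(1, 0)) + 9)²/(1 + 5) = (√(-2 + (⅕)*1) + 9)²/(1 + 5) = (√(-2 + ⅕) + 9)²/6 = (√(-9/5) + 9)²/6 = (3*I*√5/5 + 9)²/6 = (9 + 3*I*√5/5)²/6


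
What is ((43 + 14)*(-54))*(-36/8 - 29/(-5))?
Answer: -20007/5 ≈ -4001.4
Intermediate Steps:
((43 + 14)*(-54))*(-36/8 - 29/(-5)) = (57*(-54))*(-36*1/8 - 29*(-1/5)) = -3078*(-9/2 + 29/5) = -3078*13/10 = -20007/5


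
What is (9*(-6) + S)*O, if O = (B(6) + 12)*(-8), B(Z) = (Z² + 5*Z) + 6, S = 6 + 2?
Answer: 30912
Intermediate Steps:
S = 8
B(Z) = 6 + Z² + 5*Z
O = -672 (O = ((6 + 6² + 5*6) + 12)*(-8) = ((6 + 36 + 30) + 12)*(-8) = (72 + 12)*(-8) = 84*(-8) = -672)
(9*(-6) + S)*O = (9*(-6) + 8)*(-672) = (-54 + 8)*(-672) = -46*(-672) = 30912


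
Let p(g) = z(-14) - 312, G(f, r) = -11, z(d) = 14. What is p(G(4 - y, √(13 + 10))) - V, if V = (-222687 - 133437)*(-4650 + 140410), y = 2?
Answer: 48347393942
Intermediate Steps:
V = -48347394240 (V = -356124*135760 = -48347394240)
p(g) = -298 (p(g) = 14 - 312 = -298)
p(G(4 - y, √(13 + 10))) - V = -298 - 1*(-48347394240) = -298 + 48347394240 = 48347393942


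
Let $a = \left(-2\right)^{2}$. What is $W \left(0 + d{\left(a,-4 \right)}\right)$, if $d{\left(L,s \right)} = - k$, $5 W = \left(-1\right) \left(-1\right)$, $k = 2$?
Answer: $- \frac{2}{5} \approx -0.4$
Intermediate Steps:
$a = 4$
$W = \frac{1}{5}$ ($W = \frac{\left(-1\right) \left(-1\right)}{5} = \frac{1}{5} \cdot 1 = \frac{1}{5} \approx 0.2$)
$d{\left(L,s \right)} = -2$ ($d{\left(L,s \right)} = \left(-1\right) 2 = -2$)
$W \left(0 + d{\left(a,-4 \right)}\right) = \frac{0 - 2}{5} = \frac{1}{5} \left(-2\right) = - \frac{2}{5}$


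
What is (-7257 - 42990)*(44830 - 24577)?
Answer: -1017652491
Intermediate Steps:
(-7257 - 42990)*(44830 - 24577) = -50247*20253 = -1017652491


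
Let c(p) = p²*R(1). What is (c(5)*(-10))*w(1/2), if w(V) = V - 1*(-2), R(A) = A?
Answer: -625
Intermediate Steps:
c(p) = p² (c(p) = p²*1 = p²)
w(V) = 2 + V (w(V) = V + 2 = 2 + V)
(c(5)*(-10))*w(1/2) = (5²*(-10))*(2 + 1/2) = (25*(-10))*(2 + ½) = -250*5/2 = -625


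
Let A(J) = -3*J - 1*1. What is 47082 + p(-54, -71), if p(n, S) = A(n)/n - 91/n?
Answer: 1271179/27 ≈ 47081.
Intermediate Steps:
A(J) = -1 - 3*J (A(J) = -3*J - 1 = -1 - 3*J)
p(n, S) = -91/n + (-1 - 3*n)/n (p(n, S) = (-1 - 3*n)/n - 91/n = -91/n + (-1 - 3*n)/n)
47082 + p(-54, -71) = 47082 + (-3 - 92/(-54)) = 47082 + (-3 - 92*(-1/54)) = 47082 + (-3 + 46/27) = 47082 - 35/27 = 1271179/27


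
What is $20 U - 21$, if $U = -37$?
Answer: $-761$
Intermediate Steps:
$20 U - 21 = 20 \left(-37\right) - 21 = -740 - 21 = -761$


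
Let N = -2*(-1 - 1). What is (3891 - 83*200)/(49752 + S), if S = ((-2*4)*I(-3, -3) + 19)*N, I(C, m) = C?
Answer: -12709/49924 ≈ -0.25457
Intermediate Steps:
N = 4 (N = -2*(-2) = 4)
S = 172 (S = (-2*4*(-3) + 19)*4 = (-8*(-3) + 19)*4 = (24 + 19)*4 = 43*4 = 172)
(3891 - 83*200)/(49752 + S) = (3891 - 83*200)/(49752 + 172) = (3891 - 16600)/49924 = -12709*1/49924 = -12709/49924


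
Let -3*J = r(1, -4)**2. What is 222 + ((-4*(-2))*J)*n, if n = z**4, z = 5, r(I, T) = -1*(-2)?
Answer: -19334/3 ≈ -6444.7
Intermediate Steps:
r(I, T) = 2
J = -4/3 (J = -1/3*2**2 = -1/3*4 = -4/3 ≈ -1.3333)
n = 625 (n = 5**4 = 625)
222 + ((-4*(-2))*J)*n = 222 + (-4*(-2)*(-4/3))*625 = 222 + (8*(-4/3))*625 = 222 - 32/3*625 = 222 - 20000/3 = -19334/3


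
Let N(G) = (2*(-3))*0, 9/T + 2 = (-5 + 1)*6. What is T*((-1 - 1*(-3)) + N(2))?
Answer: -9/13 ≈ -0.69231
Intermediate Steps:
T = -9/26 (T = 9/(-2 + (-5 + 1)*6) = 9/(-2 - 4*6) = 9/(-2 - 24) = 9/(-26) = 9*(-1/26) = -9/26 ≈ -0.34615)
N(G) = 0 (N(G) = -6*0 = 0)
T*((-1 - 1*(-3)) + N(2)) = -9*((-1 - 1*(-3)) + 0)/26 = -9*((-1 + 3) + 0)/26 = -9*(2 + 0)/26 = -9/26*2 = -9/13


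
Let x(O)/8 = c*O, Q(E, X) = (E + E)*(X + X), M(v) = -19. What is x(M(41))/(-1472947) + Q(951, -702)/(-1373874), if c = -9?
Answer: 655248332124/337273931113 ≈ 1.9428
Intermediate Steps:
Q(E, X) = 4*E*X (Q(E, X) = (2*E)*(2*X) = 4*E*X)
x(O) = -72*O (x(O) = 8*(-9*O) = -72*O)
x(M(41))/(-1472947) + Q(951, -702)/(-1373874) = -72*(-19)/(-1472947) + (4*951*(-702))/(-1373874) = 1368*(-1/1472947) - 2670408*(-1/1373874) = -1368/1472947 + 445068/228979 = 655248332124/337273931113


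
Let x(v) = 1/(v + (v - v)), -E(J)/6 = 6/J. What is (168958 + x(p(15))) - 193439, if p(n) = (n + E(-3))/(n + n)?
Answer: -220319/9 ≈ -24480.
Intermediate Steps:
E(J) = -36/J
p(n) = (12 + n)/(2*n) (p(n) = (n - 36/(-3))/(n + n) = (n - 36*(-⅓))/((2*n)) = (n + 12)*(1/(2*n)) = (12 + n)*(1/(2*n)) = (12 + n)/(2*n))
x(v) = 1/v (x(v) = 1/(v + 0) = 1/v)
(168958 + x(p(15))) - 193439 = (168958 + 1/((½)*(12 + 15)/15)) - 193439 = (168958 + 1/((½)*(1/15)*27)) - 193439 = (168958 + 1/(9/10)) - 193439 = (168958 + 10/9) - 193439 = 1520632/9 - 193439 = -220319/9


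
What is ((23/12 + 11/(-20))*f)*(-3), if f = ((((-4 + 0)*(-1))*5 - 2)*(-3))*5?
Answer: 1107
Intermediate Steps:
f = -270 (f = ((-4*(-1)*5 - 2)*(-3))*5 = ((4*5 - 2)*(-3))*5 = ((20 - 2)*(-3))*5 = (18*(-3))*5 = -54*5 = -270)
((23/12 + 11/(-20))*f)*(-3) = ((23/12 + 11/(-20))*(-270))*(-3) = ((23*(1/12) + 11*(-1/20))*(-270))*(-3) = ((23/12 - 11/20)*(-270))*(-3) = ((41/30)*(-270))*(-3) = -369*(-3) = 1107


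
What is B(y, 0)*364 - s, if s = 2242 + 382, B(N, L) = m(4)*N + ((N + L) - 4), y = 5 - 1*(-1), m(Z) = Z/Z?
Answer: 288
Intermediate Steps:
m(Z) = 1
y = 6 (y = 5 + 1 = 6)
B(N, L) = -4 + L + 2*N (B(N, L) = 1*N + ((N + L) - 4) = N + ((L + N) - 4) = N + (-4 + L + N) = -4 + L + 2*N)
s = 2624
B(y, 0)*364 - s = (-4 + 0 + 2*6)*364 - 1*2624 = (-4 + 0 + 12)*364 - 2624 = 8*364 - 2624 = 2912 - 2624 = 288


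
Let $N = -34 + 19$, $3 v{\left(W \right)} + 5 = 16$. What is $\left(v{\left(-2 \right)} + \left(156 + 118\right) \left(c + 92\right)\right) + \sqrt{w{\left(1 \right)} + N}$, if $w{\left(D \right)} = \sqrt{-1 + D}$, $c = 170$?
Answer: $\frac{215375}{3} + i \sqrt{15} \approx 71792.0 + 3.873 i$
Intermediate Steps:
$v{\left(W \right)} = \frac{11}{3}$ ($v{\left(W \right)} = - \frac{5}{3} + \frac{1}{3} \cdot 16 = - \frac{5}{3} + \frac{16}{3} = \frac{11}{3}$)
$N = -15$
$\left(v{\left(-2 \right)} + \left(156 + 118\right) \left(c + 92\right)\right) + \sqrt{w{\left(1 \right)} + N} = \left(\frac{11}{3} + \left(156 + 118\right) \left(170 + 92\right)\right) + \sqrt{\sqrt{-1 + 1} - 15} = \left(\frac{11}{3} + 274 \cdot 262\right) + \sqrt{\sqrt{0} - 15} = \left(\frac{11}{3} + 71788\right) + \sqrt{0 - 15} = \frac{215375}{3} + \sqrt{-15} = \frac{215375}{3} + i \sqrt{15}$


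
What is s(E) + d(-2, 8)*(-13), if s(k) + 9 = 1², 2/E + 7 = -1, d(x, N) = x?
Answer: 18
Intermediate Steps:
E = -¼ (E = 2/(-7 - 1) = 2/(-8) = 2*(-⅛) = -¼ ≈ -0.25000)
s(k) = -8 (s(k) = -9 + 1² = -9 + 1 = -8)
s(E) + d(-2, 8)*(-13) = -8 - 2*(-13) = -8 + 26 = 18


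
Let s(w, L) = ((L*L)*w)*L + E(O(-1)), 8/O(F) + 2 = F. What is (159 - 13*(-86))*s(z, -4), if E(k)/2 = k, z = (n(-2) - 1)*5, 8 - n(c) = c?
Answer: -11053712/3 ≈ -3.6846e+6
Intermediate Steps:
n(c) = 8 - c
O(F) = 8/(-2 + F)
z = 45 (z = ((8 - 1*(-2)) - 1)*5 = ((8 + 2) - 1)*5 = (10 - 1)*5 = 9*5 = 45)
E(k) = 2*k
s(w, L) = -16/3 + w*L³ (s(w, L) = ((L*L)*w)*L + 2*(8/(-2 - 1)) = (L²*w)*L + 2*(8/(-3)) = (w*L²)*L + 2*(8*(-⅓)) = w*L³ + 2*(-8/3) = w*L³ - 16/3 = -16/3 + w*L³)
(159 - 13*(-86))*s(z, -4) = (159 - 13*(-86))*(-16/3 + 45*(-4)³) = (159 + 1118)*(-16/3 + 45*(-64)) = 1277*(-16/3 - 2880) = 1277*(-8656/3) = -11053712/3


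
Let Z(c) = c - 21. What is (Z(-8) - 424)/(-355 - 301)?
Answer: 453/656 ≈ 0.69055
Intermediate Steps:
Z(c) = -21 + c
(Z(-8) - 424)/(-355 - 301) = ((-21 - 8) - 424)/(-355 - 301) = (-29 - 424)/(-656) = -453*(-1/656) = 453/656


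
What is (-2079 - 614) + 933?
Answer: -1760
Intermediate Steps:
(-2079 - 614) + 933 = -2693 + 933 = -1760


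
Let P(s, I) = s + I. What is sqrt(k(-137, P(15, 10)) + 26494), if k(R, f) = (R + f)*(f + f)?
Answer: sqrt(20894) ≈ 144.55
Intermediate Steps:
P(s, I) = I + s
k(R, f) = 2*f*(R + f) (k(R, f) = (R + f)*(2*f) = 2*f*(R + f))
sqrt(k(-137, P(15, 10)) + 26494) = sqrt(2*(10 + 15)*(-137 + (10 + 15)) + 26494) = sqrt(2*25*(-137 + 25) + 26494) = sqrt(2*25*(-112) + 26494) = sqrt(-5600 + 26494) = sqrt(20894)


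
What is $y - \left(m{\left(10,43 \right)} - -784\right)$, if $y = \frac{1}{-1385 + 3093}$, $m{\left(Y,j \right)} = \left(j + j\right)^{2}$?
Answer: $- \frac{13971439}{1708} \approx -8180.0$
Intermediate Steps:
$m{\left(Y,j \right)} = 4 j^{2}$ ($m{\left(Y,j \right)} = \left(2 j\right)^{2} = 4 j^{2}$)
$y = \frac{1}{1708} \approx 0.00058548$
$y - \left(m{\left(10,43 \right)} - -784\right) = \frac{1}{1708} - \left(4 \cdot 43^{2} - -784\right) = \frac{1}{1708} - \left(4 \cdot 1849 + 784\right) = \frac{1}{1708} - \left(7396 + 784\right) = \frac{1}{1708} - 8180 = - \frac{13971439}{1708}$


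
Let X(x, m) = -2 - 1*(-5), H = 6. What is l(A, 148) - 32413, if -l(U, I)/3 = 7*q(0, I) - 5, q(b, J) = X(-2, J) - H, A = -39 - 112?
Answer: -32335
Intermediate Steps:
X(x, m) = 3 (X(x, m) = -2 + 5 = 3)
A = -151
q(b, J) = -3 (q(b, J) = 3 - 1*6 = 3 - 6 = -3)
l(U, I) = 78 (l(U, I) = -3*(7*(-3) - 5) = -3*(-21 - 5) = -3*(-26) = 78)
l(A, 148) - 32413 = 78 - 32413 = -32335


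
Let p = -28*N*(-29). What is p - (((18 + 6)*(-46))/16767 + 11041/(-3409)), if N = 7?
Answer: 4711289215/828387 ≈ 5687.3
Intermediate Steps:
p = 5684 (p = -28*7*(-29) = -196*(-29) = 5684)
p - (((18 + 6)*(-46))/16767 + 11041/(-3409)) = 5684 - (((18 + 6)*(-46))/16767 + 11041/(-3409)) = 5684 - ((24*(-46))*(1/16767) + 11041*(-1/3409)) = 5684 - (-1104*1/16767 - 11041/3409) = 5684 - (-16/243 - 11041/3409) = 5684 - 1*(-2737507/828387) = 5684 + 2737507/828387 = 4711289215/828387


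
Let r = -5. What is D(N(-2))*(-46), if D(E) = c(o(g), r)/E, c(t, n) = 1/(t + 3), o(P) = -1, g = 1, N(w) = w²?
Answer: -23/4 ≈ -5.7500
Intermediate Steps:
c(t, n) = 1/(3 + t)
D(E) = 1/(2*E) (D(E) = 1/((3 - 1)*E) = 1/(2*E))
D(N(-2))*(-46) = (1/(2*((-2)²)))*(-46) = ((½)/4)*(-46) = ((½)*(¼))*(-46) = (⅛)*(-46) = -23/4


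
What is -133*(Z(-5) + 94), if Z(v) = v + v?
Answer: -11172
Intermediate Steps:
Z(v) = 2*v
-133*(Z(-5) + 94) = -133*(2*(-5) + 94) = -133*(-10 + 94) = -133*84 = -11172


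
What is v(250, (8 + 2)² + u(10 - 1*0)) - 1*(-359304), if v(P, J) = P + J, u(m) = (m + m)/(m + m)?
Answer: 359655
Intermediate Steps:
u(m) = 1 (u(m) = (2*m)/((2*m)) = (2*m)*(1/(2*m)) = 1)
v(P, J) = J + P
v(250, (8 + 2)² + u(10 - 1*0)) - 1*(-359304) = (((8 + 2)² + 1) + 250) - 1*(-359304) = ((10² + 1) + 250) + 359304 = ((100 + 1) + 250) + 359304 = (101 + 250) + 359304 = 351 + 359304 = 359655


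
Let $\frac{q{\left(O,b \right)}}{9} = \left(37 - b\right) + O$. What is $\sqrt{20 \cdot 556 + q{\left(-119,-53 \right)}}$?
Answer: $\sqrt{10859} \approx 104.21$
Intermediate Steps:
$q{\left(O,b \right)} = 333 - 9 b + 9 O$ ($q{\left(O,b \right)} = 9 \left(\left(37 - b\right) + O\right) = 9 \left(37 + O - b\right) = 333 - 9 b + 9 O$)
$\sqrt{20 \cdot 556 + q{\left(-119,-53 \right)}} = \sqrt{20 \cdot 556 + \left(333 - -477 + 9 \left(-119\right)\right)} = \sqrt{11120 + \left(333 + 477 - 1071\right)} = \sqrt{11120 - 261} = \sqrt{10859}$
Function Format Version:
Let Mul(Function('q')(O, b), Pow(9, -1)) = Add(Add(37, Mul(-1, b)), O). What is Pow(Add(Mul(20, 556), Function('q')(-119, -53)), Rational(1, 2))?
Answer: Pow(10859, Rational(1, 2)) ≈ 104.21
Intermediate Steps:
Function('q')(O, b) = Add(333, Mul(-9, b), Mul(9, O)) (Function('q')(O, b) = Mul(9, Add(Add(37, Mul(-1, b)), O)) = Mul(9, Add(37, O, Mul(-1, b))) = Add(333, Mul(-9, b), Mul(9, O)))
Pow(Add(Mul(20, 556), Function('q')(-119, -53)), Rational(1, 2)) = Pow(Add(Mul(20, 556), Add(333, Mul(-9, -53), Mul(9, -119))), Rational(1, 2)) = Pow(Add(11120, Add(333, 477, -1071)), Rational(1, 2)) = Pow(Add(11120, -261), Rational(1, 2)) = Pow(10859, Rational(1, 2))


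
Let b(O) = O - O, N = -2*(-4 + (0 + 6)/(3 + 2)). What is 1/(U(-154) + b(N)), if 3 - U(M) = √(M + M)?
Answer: 3/317 + 2*I*√77/317 ≈ 0.0094637 + 0.055363*I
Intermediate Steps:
U(M) = 3 - √2*√M (U(M) = 3 - √(M + M) = 3 - √(2*M) = 3 - √2*√M)
N = 28/5 (N = -2*(-4 + 6/5) = -2*(-14/5) = 28/5 ≈ 5.6000)
b(O) = 0
1/(U(-154) + b(N)) = 1/((3 - √2*√(-154)) + 0) = 1/((3 - √2*I*√154) + 0) = 1/((3 - 2*I*√77) + 0) = 1/(3 - 2*I*√77)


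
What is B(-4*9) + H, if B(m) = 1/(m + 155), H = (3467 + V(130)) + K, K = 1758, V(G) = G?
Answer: 637246/119 ≈ 5355.0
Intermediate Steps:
H = 5355 (H = (3467 + 130) + 1758 = 3597 + 1758 = 5355)
B(m) = 1/(155 + m)
B(-4*9) + H = 1/(155 - 4*9) + 5355 = 1/(155 - 36) + 5355 = 1/119 + 5355 = 637246/119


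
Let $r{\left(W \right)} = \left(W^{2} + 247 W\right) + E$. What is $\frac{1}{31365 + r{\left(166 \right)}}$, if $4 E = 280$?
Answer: $\frac{1}{99993} \approx 1.0001 \cdot 10^{-5}$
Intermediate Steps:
$E = 70$ ($E = \frac{1}{4} \cdot 280 = 70$)
$r{\left(W \right)} = 70 + W^{2} + 247 W$ ($r{\left(W \right)} = \left(W^{2} + 247 W\right) + 70 = 70 + W^{2} + 247 W$)
$\frac{1}{31365 + r{\left(166 \right)}} = \frac{1}{31365 + \left(70 + 166^{2} + 247 \cdot 166\right)} = \frac{1}{31365 + \left(70 + 27556 + 41002\right)} = \frac{1}{31365 + 68628} = \frac{1}{99993}$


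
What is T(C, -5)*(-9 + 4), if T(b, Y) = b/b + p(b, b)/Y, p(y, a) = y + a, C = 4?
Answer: 3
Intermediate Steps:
p(y, a) = a + y
T(b, Y) = 1 + 2*b/Y (T(b, Y) = b/b + (b + b)/Y = 1 + (2*b)/Y = 1 + 2*b/Y)
T(C, -5)*(-9 + 4) = ((-5 + 2*4)/(-5))*(-9 + 4) = -(-5 + 8)/5*(-5) = -1/5*3*(-5) = -3/5*(-5) = 3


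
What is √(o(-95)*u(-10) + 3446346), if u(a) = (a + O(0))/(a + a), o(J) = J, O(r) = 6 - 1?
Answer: √13785289/2 ≈ 1856.4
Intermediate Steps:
O(r) = 5
u(a) = (5 + a)/(2*a) (u(a) = (a + 5)/(a + a) = (5 + a)/((2*a)) = (5 + a)*(1/(2*a)) = (5 + a)/(2*a))
√(o(-95)*u(-10) + 3446346) = √(-95*(5 - 10)/(2*(-10)) + 3446346) = √(-95*(-1)*(-5)/(2*10) + 3446346) = √(-95*¼ + 3446346) = √(-95/4 + 3446346) = √(13785289/4) = √13785289/2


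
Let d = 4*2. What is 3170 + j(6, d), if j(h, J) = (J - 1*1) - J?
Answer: 3169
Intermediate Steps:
d = 8
j(h, J) = -1 (j(h, J) = (J - 1) - J = (-1 + J) - J = -1)
3170 + j(6, d) = 3170 - 1 = 3169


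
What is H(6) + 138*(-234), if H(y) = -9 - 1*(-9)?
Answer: -32292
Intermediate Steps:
H(y) = 0 (H(y) = -9 + 9 = 0)
H(6) + 138*(-234) = 0 + 138*(-234) = 0 - 32292 = -32292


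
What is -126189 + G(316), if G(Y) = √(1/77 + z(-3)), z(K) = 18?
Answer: -126189 + √106799/77 ≈ -1.2618e+5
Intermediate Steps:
G(Y) = √106799/77 (G(Y) = √(1/77 + 18) = √(1387/77) = √106799/77)
-126189 + G(316) = -126189 + √106799/77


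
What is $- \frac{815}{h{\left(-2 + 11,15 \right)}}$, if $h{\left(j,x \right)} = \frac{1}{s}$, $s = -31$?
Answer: $25265$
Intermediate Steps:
$h{\left(j,x \right)} = - \frac{1}{31}$ ($h{\left(j,x \right)} = \frac{1}{-31} = - \frac{1}{31}$)
$- \frac{815}{h{\left(-2 + 11,15 \right)}} = - \frac{815}{- \frac{1}{31}} = \left(-815\right) \left(-31\right) = 25265$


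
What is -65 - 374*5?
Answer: -1935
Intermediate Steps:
-65 - 374*5 = -65 - 34*55 = -65 - 1870 = -1935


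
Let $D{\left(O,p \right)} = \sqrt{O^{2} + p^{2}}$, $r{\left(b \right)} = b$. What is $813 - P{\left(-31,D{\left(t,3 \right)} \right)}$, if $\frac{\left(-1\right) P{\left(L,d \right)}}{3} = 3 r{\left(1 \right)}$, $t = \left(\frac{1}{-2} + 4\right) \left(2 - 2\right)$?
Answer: $822$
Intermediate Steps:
$t = 0$ ($t = \left(- \frac{1}{2} + 4\right) 0 = \frac{7}{2} \cdot 0 = 0$)
$P{\left(L,d \right)} = -9$ ($P{\left(L,d \right)} = - 3 \cdot 3 \cdot 1 = \left(-3\right) 3 = -9$)
$813 - P{\left(-31,D{\left(t,3 \right)} \right)} = 813 - -9 = 813 + 9 = 822$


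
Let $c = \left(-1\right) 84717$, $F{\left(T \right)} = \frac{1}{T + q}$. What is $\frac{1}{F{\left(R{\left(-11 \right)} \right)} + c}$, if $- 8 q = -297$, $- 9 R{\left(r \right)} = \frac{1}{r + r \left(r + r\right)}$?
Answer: $- \frac{617455}{52308918603} \approx -1.1804 \cdot 10^{-5}$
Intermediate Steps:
$R{\left(r \right)} = - \frac{1}{9 \left(r + 2 r^{2}\right)}$ ($R{\left(r \right)} = - \frac{1}{9 \left(r + r \left(r + r\right)\right)} = - \frac{1}{9 \left(r + r 2 r\right)} = - \frac{1}{9 \left(r + 2 r^{2}\right)}$)
$q = \frac{297}{8}$ ($q = \left(- \frac{1}{8}\right) \left(-297\right) = \frac{297}{8} \approx 37.125$)
$F{\left(T \right)} = \frac{1}{\frac{297}{8} + T}$ ($F{\left(T \right)} = \frac{1}{T + \frac{297}{8}} = \frac{1}{\frac{297}{8} + T}$)
$c = -84717$
$\frac{1}{F{\left(R{\left(-11 \right)} \right)} + c} = \frac{1}{\frac{8}{297 + 8 \left(- \frac{1}{9 \left(-11\right) \left(1 + 2 \left(-11\right)\right)}\right)} - 84717} = \frac{1}{\frac{8}{297 + 8 \left(\left(- \frac{1}{9}\right) \left(- \frac{1}{11}\right) \frac{1}{1 - 22}\right)} - 84717} = \frac{1}{\frac{8}{297 + 8 \left(\left(- \frac{1}{9}\right) \left(- \frac{1}{11}\right) \frac{1}{-21}\right)} - 84717} = \frac{1}{\frac{8}{297 + 8 \left(\left(- \frac{1}{9}\right) \left(- \frac{1}{11}\right) \left(- \frac{1}{21}\right)\right)} - 84717} = \frac{1}{\frac{8}{297 + 8 \left(- \frac{1}{2079}\right)} - 84717} = \frac{1}{\frac{8}{297 - \frac{8}{2079}} - 84717} = \frac{1}{\frac{8}{\frac{617455}{2079}} - 84717} = \frac{1}{8 \cdot \frac{2079}{617455} - 84717} = \frac{1}{\frac{16632}{617455} - 84717} = \frac{1}{- \frac{52308918603}{617455}} = - \frac{617455}{52308918603}$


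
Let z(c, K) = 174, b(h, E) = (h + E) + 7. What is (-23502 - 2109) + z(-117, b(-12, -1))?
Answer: -25437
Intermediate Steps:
b(h, E) = 7 + E + h (b(h, E) = (E + h) + 7 = 7 + E + h)
(-23502 - 2109) + z(-117, b(-12, -1)) = (-23502 - 2109) + 174 = -25611 + 174 = -25437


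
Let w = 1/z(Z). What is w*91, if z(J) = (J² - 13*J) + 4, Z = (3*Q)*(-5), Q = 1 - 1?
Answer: 91/4 ≈ 22.750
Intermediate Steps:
Q = 0
Z = 0 (Z = (3*0)*(-5) = 0*(-5) = 0)
z(J) = 4 + J² - 13*J
w = ¼ (w = 1/(4 + 0² - 13*0) = 1/(4 + 0 + 0) = 1/4 = ¼ ≈ 0.25000)
w*91 = (¼)*91 = 91/4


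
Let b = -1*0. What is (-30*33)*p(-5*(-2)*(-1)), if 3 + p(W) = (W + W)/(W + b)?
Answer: 990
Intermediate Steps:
b = 0
p(W) = -1 (p(W) = -3 + (W + W)/(W + 0) = -3 + (2*W)/W = -3 + 2 = -1)
(-30*33)*p(-5*(-2)*(-1)) = -30*33*(-1) = -990*(-1) = 990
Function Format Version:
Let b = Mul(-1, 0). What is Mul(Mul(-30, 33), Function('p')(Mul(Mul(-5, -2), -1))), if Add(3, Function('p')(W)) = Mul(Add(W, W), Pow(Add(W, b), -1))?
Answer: 990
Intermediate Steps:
b = 0
Function('p')(W) = -1 (Function('p')(W) = Add(-3, Mul(Add(W, W), Pow(Add(W, 0), -1))) = Add(-3, Mul(Mul(2, W), Pow(W, -1))) = Add(-3, 2) = -1)
Mul(Mul(-30, 33), Function('p')(Mul(Mul(-5, -2), -1))) = Mul(Mul(-30, 33), -1) = Mul(-990, -1) = 990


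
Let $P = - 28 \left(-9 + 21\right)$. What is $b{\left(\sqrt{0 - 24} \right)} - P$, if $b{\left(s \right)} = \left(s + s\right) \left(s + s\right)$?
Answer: $240$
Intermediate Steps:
$P = -336$ ($P = \left(-28\right) 12 = -336$)
$b{\left(s \right)} = 4 s^{2}$ ($b{\left(s \right)} = 2 s 2 s = 4 s^{2}$)
$b{\left(\sqrt{0 - 24} \right)} - P = 4 \left(\sqrt{0 - 24}\right)^{2} - -336 = 4 \left(\sqrt{-24}\right)^{2} + 336 = 4 \left(2 i \sqrt{6}\right)^{2} + 336 = 4 \left(-24\right) + 336 = -96 + 336 = 240$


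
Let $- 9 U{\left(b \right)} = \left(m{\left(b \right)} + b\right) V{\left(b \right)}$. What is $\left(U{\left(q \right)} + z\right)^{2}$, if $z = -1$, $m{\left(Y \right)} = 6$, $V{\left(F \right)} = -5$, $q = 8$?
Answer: $\frac{3721}{81} \approx 45.938$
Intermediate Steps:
$U{\left(b \right)} = \frac{10}{3} + \frac{5 b}{9}$ ($U{\left(b \right)} = - \frac{\left(6 + b\right) \left(-5\right)}{9} = - \frac{-30 - 5 b}{9} = \frac{10}{3} + \frac{5 b}{9}$)
$\left(U{\left(q \right)} + z\right)^{2} = \left(\left(\frac{10}{3} + \frac{5}{9} \cdot 8\right) - 1\right)^{2} = \left(\left(\frac{10}{3} + \frac{40}{9}\right) - 1\right)^{2} = \left(\frac{70}{9} - 1\right)^{2} = \left(\frac{61}{9}\right)^{2} = \frac{3721}{81}$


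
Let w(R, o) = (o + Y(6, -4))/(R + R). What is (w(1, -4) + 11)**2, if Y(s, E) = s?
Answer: 144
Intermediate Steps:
w(R, o) = (6 + o)/(2*R) (w(R, o) = (o + 6)/(R + R) = (6 + o)/((2*R)) = (6 + o)*(1/(2*R)) = (6 + o)/(2*R))
(w(1, -4) + 11)**2 = ((1/2)*(6 - 4)/1 + 11)**2 = ((1/2)*1*2 + 11)**2 = (1 + 11)**2 = 12**2 = 144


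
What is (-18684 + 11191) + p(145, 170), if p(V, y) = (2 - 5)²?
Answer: -7484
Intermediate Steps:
p(V, y) = 9 (p(V, y) = (-3)² = 9)
(-18684 + 11191) + p(145, 170) = (-18684 + 11191) + 9 = -7493 + 9 = -7484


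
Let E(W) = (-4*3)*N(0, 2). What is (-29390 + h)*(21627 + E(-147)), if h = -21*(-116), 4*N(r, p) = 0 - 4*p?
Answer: -583581054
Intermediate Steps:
N(r, p) = -p (N(r, p) = (0 - 4*p)/4 = (-4*p)/4 = -p)
E(W) = 24 (E(W) = (-4*3)*(-1*2) = -12*(-2) = 24)
h = 2436
(-29390 + h)*(21627 + E(-147)) = (-29390 + 2436)*(21627 + 24) = -26954*21651 = -583581054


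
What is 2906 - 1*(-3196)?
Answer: 6102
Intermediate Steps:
2906 - 1*(-3196) = 2906 + 3196 = 6102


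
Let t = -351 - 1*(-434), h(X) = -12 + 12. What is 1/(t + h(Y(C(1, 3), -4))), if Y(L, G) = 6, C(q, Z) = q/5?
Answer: 1/83 ≈ 0.012048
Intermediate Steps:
C(q, Z) = q/5 (C(q, Z) = q*(⅕) = q/5)
h(X) = 0
t = 83 (t = -351 + 434 = 83)
1/(t + h(Y(C(1, 3), -4))) = 1/(83 + 0) = 1/83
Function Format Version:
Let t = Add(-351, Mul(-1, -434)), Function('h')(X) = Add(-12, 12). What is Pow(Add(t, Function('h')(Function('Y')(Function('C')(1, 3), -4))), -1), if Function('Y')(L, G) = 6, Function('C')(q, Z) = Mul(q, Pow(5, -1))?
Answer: Rational(1, 83) ≈ 0.012048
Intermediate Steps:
Function('C')(q, Z) = Mul(Rational(1, 5), q) (Function('C')(q, Z) = Mul(q, Rational(1, 5)) = Mul(Rational(1, 5), q))
Function('h')(X) = 0
t = 83 (t = Add(-351, 434) = 83)
Pow(Add(t, Function('h')(Function('Y')(Function('C')(1, 3), -4))), -1) = Pow(Add(83, 0), -1) = Pow(83, -1) = Rational(1, 83)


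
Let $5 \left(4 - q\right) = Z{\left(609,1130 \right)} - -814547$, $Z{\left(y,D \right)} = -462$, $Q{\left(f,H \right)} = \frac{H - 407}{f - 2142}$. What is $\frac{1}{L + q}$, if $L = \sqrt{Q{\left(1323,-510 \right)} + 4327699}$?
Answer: $- \frac{19049121}{3100938196459} - \frac{3 \sqrt{6582431882}}{3100938196459} \approx -6.2215 \cdot 10^{-6}$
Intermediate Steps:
$Q{\left(f,H \right)} = \frac{-407 + H}{-2142 + f}$
$q = -162813$ ($q = 4 - \frac{-462 - -814547}{5} = 4 - \frac{-462 + 814547}{5} = 4 - 162817 = -162813$)
$L = \frac{\sqrt{6582431882}}{39}$ ($L = \sqrt{\frac{-407 - 510}{-2142 + 1323} + 4327699} = \sqrt{\frac{1}{-819} \left(-917\right) + 4327699} = \sqrt{\left(- \frac{1}{819}\right) \left(-917\right) + 4327699} = \sqrt{\frac{131}{117} + 4327699} = \sqrt{\frac{506340914}{117}} = \frac{\sqrt{6582431882}}{39} \approx 2080.3$)
$\frac{1}{L + q} = \frac{1}{\frac{\sqrt{6582431882}}{39} - 162813} = \frac{1}{-162813 + \frac{\sqrt{6582431882}}{39}}$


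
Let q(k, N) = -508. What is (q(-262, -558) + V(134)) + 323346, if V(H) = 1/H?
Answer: 43260293/134 ≈ 3.2284e+5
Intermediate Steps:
(q(-262, -558) + V(134)) + 323346 = (-508 + 1/134) + 323346 = -68071/134 + 323346 = 43260293/134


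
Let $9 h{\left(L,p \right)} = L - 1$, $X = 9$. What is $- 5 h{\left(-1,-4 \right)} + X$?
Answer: $\frac{91}{9} \approx 10.111$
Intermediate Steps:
$h{\left(L,p \right)} = - \frac{1}{9} + \frac{L}{9}$ ($h{\left(L,p \right)} = \frac{L - 1}{9} = \frac{-1 + L}{9} = - \frac{1}{9} + \frac{L}{9}$)
$- 5 h{\left(-1,-4 \right)} + X = - 5 \left(- \frac{1}{9} + \frac{1}{9} \left(-1\right)\right) + 9 = - 5 \left(- \frac{1}{9} - \frac{1}{9}\right) + 9 = \left(-5\right) \left(- \frac{2}{9}\right) + 9 = \frac{10}{9} + 9 = \frac{91}{9}$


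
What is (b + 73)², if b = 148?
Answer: 48841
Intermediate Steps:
(b + 73)² = (148 + 73)² = 221² = 48841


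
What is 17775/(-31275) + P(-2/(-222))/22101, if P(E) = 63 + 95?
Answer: -12403/22101 ≈ -0.56120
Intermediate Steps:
P(E) = 158
17775/(-31275) + P(-2/(-222))/22101 = 17775/(-31275) + 158/22101 = 17775*(-1/31275) + 158*(1/22101) = -79/139 + 158/22101 = -12403/22101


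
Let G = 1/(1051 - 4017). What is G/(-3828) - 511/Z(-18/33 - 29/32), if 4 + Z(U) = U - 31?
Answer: 97249493347/6937201128 ≈ 14.019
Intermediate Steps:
Z(U) = -35 + U (Z(U) = -4 + (U - 31) = -4 + (-31 + U) = -35 + U)
G = -1/2966 (G = 1/(-2966) = -1/2966 ≈ -0.00033715)
G/(-3828) - 511/Z(-18/33 - 29/32) = -1/2966/(-3828) - 511/(-35 + (-18/33 - 29/32)) = -1/2966*(-1/3828) - 511/(-35 + (-18*1/33 - 29*1/32)) = 1/11353848 - 511/(-35 + (-6/11 - 29/32)) = 1/11353848 - 511/(-35 - 511/352) = 1/11353848 - 511/(-12831/352) = 1/11353848 - 511*(-352/12831) = 1/11353848 + 25696/1833 = 97249493347/6937201128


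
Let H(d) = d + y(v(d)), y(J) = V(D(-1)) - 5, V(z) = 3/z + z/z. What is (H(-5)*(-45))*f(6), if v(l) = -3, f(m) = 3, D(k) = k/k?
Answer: 810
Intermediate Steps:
D(k) = 1
V(z) = 1 + 3/z (V(z) = 3/z + 1 = 1 + 3/z)
y(J) = -1 (y(J) = (3 + 1)/1 - 5 = 1*4 - 5 = 4 - 5 = -1)
H(d) = -1 + d (H(d) = d - 1 = -1 + d)
(H(-5)*(-45))*f(6) = ((-1 - 5)*(-45))*3 = -6*(-45)*3 = 270*3 = 810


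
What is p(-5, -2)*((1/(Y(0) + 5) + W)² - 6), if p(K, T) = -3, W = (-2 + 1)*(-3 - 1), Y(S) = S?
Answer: -873/25 ≈ -34.920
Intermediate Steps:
W = 4 (W = -1*(-4) = 4)
p(-5, -2)*((1/(Y(0) + 5) + W)² - 6) = -3*((1/(0 + 5) + 4)² - 6) = -3*((1/5 + 4)² - 6) = -3*((⅕ + 4)² - 6) = -3*((21/5)² - 6) = -3*(441/25 - 6) = -3*291/25 = -873/25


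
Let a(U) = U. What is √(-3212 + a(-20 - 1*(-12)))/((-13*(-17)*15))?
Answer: 2*I*√805/3315 ≈ 0.017118*I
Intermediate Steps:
√(-3212 + a(-20 - 1*(-12)))/((-13*(-17)*15)) = √(-3212 + (-20 - 1*(-12)))/((-13*(-17)*15)) = √(-3212 + (-20 + 12))/((221*15)) = √(-3212 - 8)/3315 = √(-3220)*(1/3315) = (2*I*√805)*(1/3315) = 2*I*√805/3315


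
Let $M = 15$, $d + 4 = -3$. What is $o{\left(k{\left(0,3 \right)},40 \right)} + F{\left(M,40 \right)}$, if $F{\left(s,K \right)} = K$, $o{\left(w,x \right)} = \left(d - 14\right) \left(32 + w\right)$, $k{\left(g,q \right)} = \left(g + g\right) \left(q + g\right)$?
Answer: $-632$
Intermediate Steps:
$d = -7$ ($d = -4 - 3 = -7$)
$k{\left(g,q \right)} = 2 g \left(g + q\right)$
$o{\left(w,x \right)} = -672 - 21 w$ ($o{\left(w,x \right)} = \left(-7 - 14\right) \left(32 + w\right) = - 21 \left(32 + w\right) = -672 - 21 w$)
$o{\left(k{\left(0,3 \right)},40 \right)} + F{\left(M,40 \right)} = \left(-672 - 21 \cdot 2 \cdot 0 \left(0 + 3\right)\right) + 40 = \left(-672 - 21 \cdot 2 \cdot 0 \cdot 3\right) + 40 = \left(-672 - 0\right) + 40 = \left(-672 + 0\right) + 40 = -672 + 40 = -632$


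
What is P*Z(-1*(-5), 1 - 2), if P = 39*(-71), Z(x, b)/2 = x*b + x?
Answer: 0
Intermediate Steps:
Z(x, b) = 2*x + 2*b*x (Z(x, b) = 2*(x*b + x) = 2*(b*x + x) = 2*(x + b*x) = 2*x + 2*b*x)
P = -2769
P*Z(-1*(-5), 1 - 2) = -5538*(-1*(-5))*(1 + (1 - 2)) = -5538*5*(1 - 1) = -5538*5*0 = -2769*0 = 0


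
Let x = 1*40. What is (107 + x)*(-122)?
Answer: -17934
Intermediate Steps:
x = 40
(107 + x)*(-122) = (107 + 40)*(-122) = 147*(-122) = -17934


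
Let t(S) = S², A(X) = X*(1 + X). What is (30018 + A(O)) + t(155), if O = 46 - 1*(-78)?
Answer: 69543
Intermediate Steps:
O = 124 (O = 46 + 78 = 124)
(30018 + A(O)) + t(155) = (30018 + 124*(1 + 124)) + 155² = (30018 + 124*125) + 24025 = (30018 + 15500) + 24025 = 45518 + 24025 = 69543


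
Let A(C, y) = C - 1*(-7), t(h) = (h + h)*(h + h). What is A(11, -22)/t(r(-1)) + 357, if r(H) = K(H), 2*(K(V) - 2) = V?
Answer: 359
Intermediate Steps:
K(V) = 2 + V/2
r(H) = 2 + H/2
t(h) = 4*h² (t(h) = (2*h)*(2*h) = 4*h²)
A(C, y) = 7 + C (A(C, y) = C + 7 = 7 + C)
A(11, -22)/t(r(-1)) + 357 = (7 + 11)/((4*(2 + (½)*(-1))²)) + 357 = 18/((4*(2 - ½)²)) + 357 = 18/((4*(3/2)²)) + 357 = 18/((4*(9/4))) + 357 = 18/9 + 357 = 18*(⅑) + 357 = 2 + 357 = 359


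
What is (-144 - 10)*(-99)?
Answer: 15246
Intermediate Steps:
(-144 - 10)*(-99) = -154*(-99) = 15246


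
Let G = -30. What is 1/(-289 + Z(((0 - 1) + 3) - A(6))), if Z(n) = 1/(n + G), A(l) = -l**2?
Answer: -8/2311 ≈ -0.0034617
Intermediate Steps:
Z(n) = 1/(-30 + n) (Z(n) = 1/(n - 30) = 1/(-30 + n))
1/(-289 + Z(((0 - 1) + 3) - A(6))) = 1/(-289 + 1/(-30 + (((0 - 1) + 3) - (-1)*6**2))) = 1/(-289 + 1/(-30 + ((-1 + 3) - (-1)*36))) = 1/(-289 + 1/(-30 + (2 - 1*(-36)))) = 1/(-289 + 1/(-30 + (2 + 36))) = 1/(-289 + 1/(-30 + 38)) = 1/(-289 + 1/8) = 1/(-2311/8) = -8/2311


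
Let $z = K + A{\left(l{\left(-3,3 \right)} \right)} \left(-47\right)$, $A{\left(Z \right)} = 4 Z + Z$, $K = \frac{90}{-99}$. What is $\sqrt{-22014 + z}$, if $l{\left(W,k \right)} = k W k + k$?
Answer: $\frac{14 i \sqrt{10109}}{11} \approx 127.96 i$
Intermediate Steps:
$K = - \frac{10}{11}$ ($K = 90 \left(- \frac{1}{99}\right) = - \frac{10}{11} \approx -0.90909$)
$l{\left(W,k \right)} = k + W k^{2}$ ($l{\left(W,k \right)} = W k k + k = W k^{2} + k = k + W k^{2}$)
$A{\left(Z \right)} = 5 Z$
$z = \frac{62030}{11}$ ($z = - \frac{10}{11} + 5 \cdot 3 \left(1 - 9\right) \left(-47\right) = - \frac{10}{11} + 5 \cdot 3 \left(-8\right) \left(-47\right) = - \frac{10}{11} + 5 \left(-24\right) \left(-47\right) = - \frac{10}{11} - -5640 = - \frac{10}{11} + 5640 = \frac{62030}{11} \approx 5639.1$)
$\sqrt{-22014 + z} = \sqrt{-22014 + \frac{62030}{11}} = \sqrt{- \frac{180124}{11}} = \frac{14 i \sqrt{10109}}{11}$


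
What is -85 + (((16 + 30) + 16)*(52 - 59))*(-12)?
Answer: 5123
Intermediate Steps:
-85 + (((16 + 30) + 16)*(52 - 59))*(-12) = -85 + ((46 + 16)*(-7))*(-12) = -85 + (62*(-7))*(-12) = -85 - 434*(-12) = -85 + 5208 = 5123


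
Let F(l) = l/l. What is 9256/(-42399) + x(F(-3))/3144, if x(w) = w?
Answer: -9686155/44434152 ≈ -0.21799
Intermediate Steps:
F(l) = 1
9256/(-42399) + x(F(-3))/3144 = 9256/(-42399) + 1/3144 = 9256*(-1/42399) + 1*(1/3144) = -9256/42399 + 1/3144 = -9686155/44434152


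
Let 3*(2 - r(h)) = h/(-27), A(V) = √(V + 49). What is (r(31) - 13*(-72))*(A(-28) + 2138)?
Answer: 162507242/81 + 76009*√21/81 ≈ 2.0106e+6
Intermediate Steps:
A(V) = √(49 + V)
r(h) = 2 + h/81 (r(h) = 2 - h/(3*(-27)) = 2 - h*(-1)/(3*27) = 2 - (-1)*h/81 = 2 + h/81)
(r(31) - 13*(-72))*(A(-28) + 2138) = ((2 + (1/81)*31) - 13*(-72))*(√(49 - 28) + 2138) = ((2 + 31/81) + 936)*(√21 + 2138) = (193/81 + 936)*(2138 + √21) = 76009*(2138 + √21)/81 = 162507242/81 + 76009*√21/81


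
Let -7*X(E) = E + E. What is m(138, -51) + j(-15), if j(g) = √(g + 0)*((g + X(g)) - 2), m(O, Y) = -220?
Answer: -220 - 89*I*√15/7 ≈ -220.0 - 49.242*I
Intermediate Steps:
X(E) = -2*E/7 (X(E) = -(E + E)/7 = -2*E/7)
j(g) = √g*(-2 + 5*g/7) (j(g) = √(g + 0)*((g - 2*g/7) - 2) = √g*(5*g/7 - 2) = √g*(-2 + 5*g/7))
m(138, -51) + j(-15) = -220 + √(-15)*(-14 + 5*(-15))/7 = -220 + (I*√15)*(-14 - 75)/7 = -220 + (⅐)*(I*√15)*(-89) = -220 - 89*I*√15/7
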